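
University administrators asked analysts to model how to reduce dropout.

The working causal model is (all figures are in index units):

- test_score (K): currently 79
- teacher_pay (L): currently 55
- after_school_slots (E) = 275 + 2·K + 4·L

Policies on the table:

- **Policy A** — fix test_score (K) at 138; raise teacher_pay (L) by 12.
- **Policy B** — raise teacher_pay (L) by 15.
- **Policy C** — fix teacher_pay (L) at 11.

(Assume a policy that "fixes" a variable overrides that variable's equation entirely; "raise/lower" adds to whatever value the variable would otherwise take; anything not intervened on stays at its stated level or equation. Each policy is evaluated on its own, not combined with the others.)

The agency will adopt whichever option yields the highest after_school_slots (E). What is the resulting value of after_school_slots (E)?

819

Policy A (K := 138, L + 12):
  K = 138
  L = 55 + 12 = 67
  E = 275 + 2·138 + 4·67 = 819
Policy B (L + 15):
  K = 79
  L = 55 + 15 = 70
  E = 275 + 2·79 + 4·70 = 713
Policy C (L := 11):
  K = 79
  L = 11
  E = 275 + 2·79 + 4·11 = 477
Comparing — Policy A: E=819, Policy B: E=713, Policy C: E=477. Highest is 819 (Policy A).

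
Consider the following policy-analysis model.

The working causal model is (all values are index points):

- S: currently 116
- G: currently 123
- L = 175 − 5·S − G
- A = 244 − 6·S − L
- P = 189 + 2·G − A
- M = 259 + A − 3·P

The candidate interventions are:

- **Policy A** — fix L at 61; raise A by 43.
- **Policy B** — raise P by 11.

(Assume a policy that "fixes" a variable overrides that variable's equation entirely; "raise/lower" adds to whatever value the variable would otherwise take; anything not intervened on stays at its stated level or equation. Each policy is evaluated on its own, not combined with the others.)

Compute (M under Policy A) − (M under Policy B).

-2151

Policy A (L := 61, A + 43):
  S = 116
  G = 123
  L = 61
  A = 244 − 6·116 − 61 (+43 from intervention) = -470
  P = 189 + 2·123 − (-470) = 905
  M = 259 + (-470) − 3·905 = -2926
Policy B (P + 11):
  S = 116
  G = 123
  L = 175 − 5·116 − 123 = -528
  A = 244 − 6·116 − (-528) = 76
  P = 189 + 2·123 − 76 (+11 from intervention) = 370
  M = 259 + 76 − 3·370 = -775
M: -2926 − (-775) = -2151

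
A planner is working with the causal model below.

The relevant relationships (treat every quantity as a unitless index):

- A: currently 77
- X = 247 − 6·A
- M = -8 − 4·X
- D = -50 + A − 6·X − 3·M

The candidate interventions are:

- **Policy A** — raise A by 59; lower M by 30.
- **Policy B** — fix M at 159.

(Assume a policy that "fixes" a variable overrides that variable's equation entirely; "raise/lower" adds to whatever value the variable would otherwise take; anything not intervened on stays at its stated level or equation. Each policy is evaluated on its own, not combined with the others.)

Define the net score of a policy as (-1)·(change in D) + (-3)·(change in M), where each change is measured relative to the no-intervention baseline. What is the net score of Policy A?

Baseline:
  A = 77
  X = 247 − 6·77 = -215
  M = -8 − 4·(-215) = 852
  D = -50 + 77 − 6·(-215) − 3·852 = -1239
Policy A (A + 59, M − 30):
  A = 77 + 59 = 136
  X = 247 − 6·136 = -569
  M = -8 − 4·(-569) (−30 from intervention) = 2238
  D = -50 + 136 − 6·(-569) − 3·2238 = -3214
ΔD = -3214 − (-1239) = -1975; ΔM = 2238 − 852 = 1386
Score = (-1)·(-1975) + (-3)·1386 = -2183

-2183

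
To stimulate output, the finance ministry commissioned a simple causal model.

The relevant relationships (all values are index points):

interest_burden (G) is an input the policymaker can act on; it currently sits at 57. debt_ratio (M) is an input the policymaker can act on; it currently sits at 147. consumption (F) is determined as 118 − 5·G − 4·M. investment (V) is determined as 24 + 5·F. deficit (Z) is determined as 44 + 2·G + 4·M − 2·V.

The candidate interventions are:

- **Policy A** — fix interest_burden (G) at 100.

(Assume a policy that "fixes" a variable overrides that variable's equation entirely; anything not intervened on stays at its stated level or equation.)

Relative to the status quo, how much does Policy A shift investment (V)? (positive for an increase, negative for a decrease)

-1075

Baseline:
  G = 57
  M = 147
  F = 118 − 5·57 − 4·147 = -755
  V = 24 + 5·(-755) = -3751
Policy A (G := 100):
  G = 100
  M = 147
  F = 118 − 5·100 − 4·147 = -970
  V = 24 + 5·(-970) = -4826
Change in V: -4826 − (-3751) = -1075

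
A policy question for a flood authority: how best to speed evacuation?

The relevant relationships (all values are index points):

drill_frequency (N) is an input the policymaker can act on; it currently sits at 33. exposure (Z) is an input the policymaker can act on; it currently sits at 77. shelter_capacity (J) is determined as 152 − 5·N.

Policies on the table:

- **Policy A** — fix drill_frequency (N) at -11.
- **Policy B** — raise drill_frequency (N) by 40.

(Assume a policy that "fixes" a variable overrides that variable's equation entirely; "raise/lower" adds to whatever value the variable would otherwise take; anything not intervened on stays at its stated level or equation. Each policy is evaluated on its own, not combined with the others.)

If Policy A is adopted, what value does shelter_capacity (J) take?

Policy A (N := -11):
  N = -11
  J = 152 − 5·(-11) = 207

207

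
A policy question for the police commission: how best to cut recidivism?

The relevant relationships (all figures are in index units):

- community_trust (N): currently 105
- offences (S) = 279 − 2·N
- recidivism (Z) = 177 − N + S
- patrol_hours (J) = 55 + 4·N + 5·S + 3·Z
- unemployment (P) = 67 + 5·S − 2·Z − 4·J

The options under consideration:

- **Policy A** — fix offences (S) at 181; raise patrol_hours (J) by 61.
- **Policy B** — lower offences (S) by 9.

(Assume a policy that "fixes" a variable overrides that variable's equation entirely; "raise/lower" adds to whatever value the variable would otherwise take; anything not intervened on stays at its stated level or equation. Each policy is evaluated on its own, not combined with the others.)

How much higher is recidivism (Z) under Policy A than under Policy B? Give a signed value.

Policy A (S := 181, J + 61):
  N = 105
  S = 181
  Z = 177 − 105 + 181 = 253
Policy B (S − 9):
  N = 105
  S = 279 − 2·105 (−9 from intervention) = 60
  Z = 177 − 105 + 60 = 132
Z: 253 − 132 = 121

121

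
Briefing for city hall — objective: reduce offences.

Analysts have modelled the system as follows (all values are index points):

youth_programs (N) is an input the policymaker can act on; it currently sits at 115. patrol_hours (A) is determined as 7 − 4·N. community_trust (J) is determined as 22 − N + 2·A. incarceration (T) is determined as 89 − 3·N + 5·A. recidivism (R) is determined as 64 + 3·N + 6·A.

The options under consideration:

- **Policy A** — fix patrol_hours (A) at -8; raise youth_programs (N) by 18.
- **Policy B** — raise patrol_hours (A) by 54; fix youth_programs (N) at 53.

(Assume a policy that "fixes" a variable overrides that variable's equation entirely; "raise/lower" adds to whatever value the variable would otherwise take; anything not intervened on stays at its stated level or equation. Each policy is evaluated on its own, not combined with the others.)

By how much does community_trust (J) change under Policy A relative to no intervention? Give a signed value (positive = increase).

Baseline:
  N = 115
  A = 7 − 4·115 = -453
  J = 22 − 115 + 2·(-453) = -999
Policy A (A := -8, N + 18):
  N = 115 + 18 = 133
  A = -8
  J = 22 − 133 + 2·(-8) = -127
Change in J: -127 − (-999) = 872

872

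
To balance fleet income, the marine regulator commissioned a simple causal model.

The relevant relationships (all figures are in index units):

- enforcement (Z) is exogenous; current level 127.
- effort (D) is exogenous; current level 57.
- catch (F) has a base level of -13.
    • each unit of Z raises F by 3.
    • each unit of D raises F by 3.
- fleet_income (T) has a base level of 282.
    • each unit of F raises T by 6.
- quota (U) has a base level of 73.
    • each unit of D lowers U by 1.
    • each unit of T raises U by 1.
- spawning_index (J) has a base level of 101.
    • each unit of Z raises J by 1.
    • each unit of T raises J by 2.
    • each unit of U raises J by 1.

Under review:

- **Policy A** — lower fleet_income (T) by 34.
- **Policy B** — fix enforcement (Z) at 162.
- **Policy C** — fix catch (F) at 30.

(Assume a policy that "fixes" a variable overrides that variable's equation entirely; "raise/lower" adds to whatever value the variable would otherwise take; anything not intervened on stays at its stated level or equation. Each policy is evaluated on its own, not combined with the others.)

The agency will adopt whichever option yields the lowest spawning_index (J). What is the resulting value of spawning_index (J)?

1630

Policy A (T − 34):
  Z = 127
  D = 57
  F = -13 + 3·127 + 3·57 = 539
  T = 282 + 6·539 (−34 from intervention) = 3482
  U = 73 − 57 + 3482 = 3498
  J = 101 + 127 + 2·3482 + 3498 = 10690
Policy B (Z := 162):
  Z = 162
  D = 57
  F = -13 + 3·162 + 3·57 = 644
  T = 282 + 6·644 = 4146
  U = 73 − 57 + 4146 = 4162
  J = 101 + 162 + 2·4146 + 4162 = 12717
Policy C (F := 30):
  Z = 127
  D = 57
  F = 30
  T = 282 + 6·30 = 462
  U = 73 − 57 + 462 = 478
  J = 101 + 127 + 2·462 + 478 = 1630
Comparing — Policy A: J=10690, Policy B: J=12717, Policy C: J=1630. Lowest is 1630 (Policy C).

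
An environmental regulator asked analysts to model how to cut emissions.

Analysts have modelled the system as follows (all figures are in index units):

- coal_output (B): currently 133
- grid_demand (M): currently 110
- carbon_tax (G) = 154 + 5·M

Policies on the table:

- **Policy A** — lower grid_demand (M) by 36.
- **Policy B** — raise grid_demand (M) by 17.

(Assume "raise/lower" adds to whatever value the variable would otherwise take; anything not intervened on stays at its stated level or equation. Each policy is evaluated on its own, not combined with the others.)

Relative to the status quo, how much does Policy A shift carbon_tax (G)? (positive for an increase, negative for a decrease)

Baseline:
  M = 110
  G = 154 + 5·110 = 704
Policy A (M − 36):
  M = 110 − 36 = 74
  G = 154 + 5·74 = 524
Change in G: 524 − 704 = -180

-180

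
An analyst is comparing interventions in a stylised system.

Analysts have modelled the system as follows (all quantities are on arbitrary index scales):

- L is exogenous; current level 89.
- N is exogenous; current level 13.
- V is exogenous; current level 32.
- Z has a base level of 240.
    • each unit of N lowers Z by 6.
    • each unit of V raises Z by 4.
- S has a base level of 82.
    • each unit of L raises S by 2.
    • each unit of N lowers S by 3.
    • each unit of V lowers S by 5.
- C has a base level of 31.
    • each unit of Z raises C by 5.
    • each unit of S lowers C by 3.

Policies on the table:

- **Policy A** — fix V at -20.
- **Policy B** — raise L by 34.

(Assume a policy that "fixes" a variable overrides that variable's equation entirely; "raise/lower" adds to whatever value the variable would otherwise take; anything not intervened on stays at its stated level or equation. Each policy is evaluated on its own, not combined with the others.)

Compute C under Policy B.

Policy B (L + 34):
  L = 89 + 34 = 123
  N = 13
  V = 32
  Z = 240 − 6·13 + 4·32 = 290
  S = 82 + 2·123 − 3·13 − 5·32 = 129
  C = 31 + 5·290 − 3·129 = 1094

1094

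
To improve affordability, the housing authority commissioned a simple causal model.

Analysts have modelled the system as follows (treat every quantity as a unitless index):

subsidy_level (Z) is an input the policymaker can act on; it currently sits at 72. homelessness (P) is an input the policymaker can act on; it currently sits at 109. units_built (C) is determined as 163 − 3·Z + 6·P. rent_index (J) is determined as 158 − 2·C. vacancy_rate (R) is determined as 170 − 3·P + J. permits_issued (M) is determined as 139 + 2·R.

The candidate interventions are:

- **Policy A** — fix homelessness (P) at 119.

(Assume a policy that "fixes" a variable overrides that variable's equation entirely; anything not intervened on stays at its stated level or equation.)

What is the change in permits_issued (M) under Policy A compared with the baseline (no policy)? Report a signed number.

Baseline:
  Z = 72
  P = 109
  C = 163 − 3·72 + 6·109 = 601
  J = 158 − 2·601 = -1044
  R = 170 − 3·109 + (-1044) = -1201
  M = 139 + 2·(-1201) = -2263
Policy A (P := 119):
  Z = 72
  P = 119
  C = 163 − 3·72 + 6·119 = 661
  J = 158 − 2·661 = -1164
  R = 170 − 3·119 + (-1164) = -1351
  M = 139 + 2·(-1351) = -2563
Change in M: -2563 − (-2263) = -300

-300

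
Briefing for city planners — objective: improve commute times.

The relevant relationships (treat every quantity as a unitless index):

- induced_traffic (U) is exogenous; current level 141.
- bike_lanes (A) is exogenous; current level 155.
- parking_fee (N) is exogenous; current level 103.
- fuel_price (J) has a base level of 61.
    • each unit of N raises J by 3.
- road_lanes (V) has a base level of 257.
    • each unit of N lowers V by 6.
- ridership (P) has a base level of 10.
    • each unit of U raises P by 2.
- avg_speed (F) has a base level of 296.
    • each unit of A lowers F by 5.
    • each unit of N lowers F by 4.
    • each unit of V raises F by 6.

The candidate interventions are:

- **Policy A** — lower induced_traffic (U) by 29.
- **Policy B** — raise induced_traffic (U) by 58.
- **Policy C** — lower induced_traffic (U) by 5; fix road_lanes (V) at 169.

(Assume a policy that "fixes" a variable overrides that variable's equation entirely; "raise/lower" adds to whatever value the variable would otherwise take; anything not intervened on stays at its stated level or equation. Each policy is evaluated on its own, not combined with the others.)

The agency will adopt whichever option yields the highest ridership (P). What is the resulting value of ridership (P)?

408

Policy A (U − 29):
  U = 141 − 29 = 112
  P = 10 + 2·112 = 234
Policy B (U + 58):
  U = 141 + 58 = 199
  P = 10 + 2·199 = 408
Policy C (U − 5, V := 169):
  U = 141 − 5 = 136
  P = 10 + 2·136 = 282
Comparing — Policy A: P=234, Policy B: P=408, Policy C: P=282. Highest is 408 (Policy B).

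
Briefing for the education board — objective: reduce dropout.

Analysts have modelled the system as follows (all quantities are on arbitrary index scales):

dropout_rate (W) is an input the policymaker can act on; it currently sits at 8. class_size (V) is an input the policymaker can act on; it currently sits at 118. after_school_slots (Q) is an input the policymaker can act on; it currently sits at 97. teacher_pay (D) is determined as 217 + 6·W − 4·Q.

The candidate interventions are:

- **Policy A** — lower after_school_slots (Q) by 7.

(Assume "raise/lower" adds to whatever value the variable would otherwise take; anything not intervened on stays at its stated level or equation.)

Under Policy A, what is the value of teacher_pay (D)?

-95

Policy A (Q − 7):
  W = 8
  Q = 97 − 7 = 90
  D = 217 + 6·8 − 4·90 = -95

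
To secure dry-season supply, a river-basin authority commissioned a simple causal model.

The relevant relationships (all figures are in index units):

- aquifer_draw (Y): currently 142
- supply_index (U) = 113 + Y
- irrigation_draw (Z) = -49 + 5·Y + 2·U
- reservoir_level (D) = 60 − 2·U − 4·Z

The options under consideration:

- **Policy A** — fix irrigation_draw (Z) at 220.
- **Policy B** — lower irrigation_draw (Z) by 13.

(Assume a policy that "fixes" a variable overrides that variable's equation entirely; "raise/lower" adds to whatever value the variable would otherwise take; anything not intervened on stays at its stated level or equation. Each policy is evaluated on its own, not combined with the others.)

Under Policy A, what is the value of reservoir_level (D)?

Policy A (Z := 220):
  Y = 142
  U = 113 + 142 = 255
  Z = 220
  D = 60 − 2·255 − 4·220 = -1330

-1330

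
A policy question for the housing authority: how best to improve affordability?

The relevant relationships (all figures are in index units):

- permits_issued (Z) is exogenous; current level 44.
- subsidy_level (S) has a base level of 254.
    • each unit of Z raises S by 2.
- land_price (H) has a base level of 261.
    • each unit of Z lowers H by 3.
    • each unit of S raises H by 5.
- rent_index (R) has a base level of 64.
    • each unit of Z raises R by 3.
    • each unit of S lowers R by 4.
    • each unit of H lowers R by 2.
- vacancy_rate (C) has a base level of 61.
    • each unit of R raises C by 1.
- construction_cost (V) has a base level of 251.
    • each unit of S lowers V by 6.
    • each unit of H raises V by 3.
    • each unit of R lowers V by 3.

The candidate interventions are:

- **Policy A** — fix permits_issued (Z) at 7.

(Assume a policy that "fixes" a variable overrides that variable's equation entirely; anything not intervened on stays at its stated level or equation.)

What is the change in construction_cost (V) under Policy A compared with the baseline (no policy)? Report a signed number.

-2442

Baseline:
  Z = 44
  S = 254 + 2·44 = 342
  H = 261 − 3·44 + 5·342 = 1839
  R = 64 + 3·44 − 4·342 − 2·1839 = -4850
  V = 251 − 6·342 + 3·1839 − 3·(-4850) = 18266
Policy A (Z := 7):
  Z = 7
  S = 254 + 2·7 = 268
  H = 261 − 3·7 + 5·268 = 1580
  R = 64 + 3·7 − 4·268 − 2·1580 = -4147
  V = 251 − 6·268 + 3·1580 − 3·(-4147) = 15824
Change in V: 15824 − 18266 = -2442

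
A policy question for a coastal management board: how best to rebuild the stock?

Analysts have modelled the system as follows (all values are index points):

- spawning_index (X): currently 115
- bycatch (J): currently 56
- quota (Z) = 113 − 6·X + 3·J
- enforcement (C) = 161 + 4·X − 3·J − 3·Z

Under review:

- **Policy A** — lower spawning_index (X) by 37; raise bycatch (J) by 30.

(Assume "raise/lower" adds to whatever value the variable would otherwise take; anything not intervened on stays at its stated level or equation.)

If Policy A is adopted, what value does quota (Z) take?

Policy A (X − 37, J + 30):
  X = 115 − 37 = 78
  J = 56 + 30 = 86
  Z = 113 − 6·78 + 3·86 = -97

-97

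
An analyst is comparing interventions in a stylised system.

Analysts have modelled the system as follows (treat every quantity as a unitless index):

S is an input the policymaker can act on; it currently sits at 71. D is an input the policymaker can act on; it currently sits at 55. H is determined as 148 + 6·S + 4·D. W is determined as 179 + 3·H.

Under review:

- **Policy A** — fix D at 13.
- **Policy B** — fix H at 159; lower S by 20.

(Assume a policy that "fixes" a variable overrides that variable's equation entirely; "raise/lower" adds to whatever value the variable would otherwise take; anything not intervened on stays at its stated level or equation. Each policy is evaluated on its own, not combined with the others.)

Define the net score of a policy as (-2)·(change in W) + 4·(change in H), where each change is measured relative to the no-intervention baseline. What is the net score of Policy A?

336

Baseline:
  S = 71
  D = 55
  H = 148 + 6·71 + 4·55 = 794
  W = 179 + 3·794 = 2561
Policy A (D := 13):
  S = 71
  D = 13
  H = 148 + 6·71 + 4·13 = 626
  W = 179 + 3·626 = 2057
ΔW = 2057 − 2561 = -504; ΔH = 626 − 794 = -168
Score = (-2)·(-504) + 4·(-168) = 336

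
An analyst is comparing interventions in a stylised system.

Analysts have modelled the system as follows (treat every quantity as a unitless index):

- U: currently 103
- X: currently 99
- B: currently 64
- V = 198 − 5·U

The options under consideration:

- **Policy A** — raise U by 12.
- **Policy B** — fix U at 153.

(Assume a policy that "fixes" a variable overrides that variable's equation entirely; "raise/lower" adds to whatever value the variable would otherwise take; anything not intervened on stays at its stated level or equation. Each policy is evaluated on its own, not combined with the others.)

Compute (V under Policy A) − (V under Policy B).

190

Policy A (U + 12):
  U = 103 + 12 = 115
  V = 198 − 5·115 = -377
Policy B (U := 153):
  U = 153
  V = 198 − 5·153 = -567
V: -377 − (-567) = 190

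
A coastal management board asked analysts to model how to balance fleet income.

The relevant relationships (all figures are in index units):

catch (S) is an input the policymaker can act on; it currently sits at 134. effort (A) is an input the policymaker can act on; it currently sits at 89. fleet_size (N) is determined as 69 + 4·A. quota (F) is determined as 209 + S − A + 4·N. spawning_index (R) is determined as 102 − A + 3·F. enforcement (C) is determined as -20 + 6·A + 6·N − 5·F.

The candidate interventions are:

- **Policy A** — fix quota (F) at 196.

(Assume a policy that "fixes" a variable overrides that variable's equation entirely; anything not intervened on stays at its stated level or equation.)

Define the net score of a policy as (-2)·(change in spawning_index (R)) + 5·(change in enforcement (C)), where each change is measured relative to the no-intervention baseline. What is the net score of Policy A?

54498

Baseline:
  S = 134
  A = 89
  N = 69 + 4·89 = 425
  F = 209 + 134 − 89 + 4·425 = 1954
  R = 102 − 89 + 3·1954 = 5875
  C = -20 + 6·89 + 6·425 − 5·1954 = -6706
Policy A (F := 196):
  S = 134
  A = 89
  N = 69 + 4·89 = 425
  F = 196
  R = 102 − 89 + 3·196 = 601
  C = -20 + 6·89 + 6·425 − 5·196 = 2084
ΔR = 601 − 5875 = -5274; ΔC = 2084 − (-6706) = 8790
Score = (-2)·(-5274) + 5·8790 = 54498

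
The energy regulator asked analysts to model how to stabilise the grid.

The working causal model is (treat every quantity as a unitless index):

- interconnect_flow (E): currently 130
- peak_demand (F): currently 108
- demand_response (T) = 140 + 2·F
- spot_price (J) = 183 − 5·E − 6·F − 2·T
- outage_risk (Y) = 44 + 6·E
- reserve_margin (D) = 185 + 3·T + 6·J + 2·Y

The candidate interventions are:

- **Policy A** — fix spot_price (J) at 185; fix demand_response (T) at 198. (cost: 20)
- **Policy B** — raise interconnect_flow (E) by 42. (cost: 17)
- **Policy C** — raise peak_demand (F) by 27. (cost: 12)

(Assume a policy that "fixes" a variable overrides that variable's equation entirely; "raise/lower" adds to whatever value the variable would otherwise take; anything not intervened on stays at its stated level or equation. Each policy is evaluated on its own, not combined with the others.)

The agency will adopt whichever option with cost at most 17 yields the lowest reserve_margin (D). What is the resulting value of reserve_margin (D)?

-9519

Policy B (E + 42):
  E = 130 + 42 = 172
  F = 108
  T = 140 + 2·108 = 356
  J = 183 − 5·172 − 6·108 − 2·356 = -2037
  Y = 44 + 6·172 = 1076
  D = 185 + 3·356 + 6·(-2037) + 2·1076 = -8817
Policy C (F + 27):
  E = 130
  F = 108 + 27 = 135
  T = 140 + 2·135 = 410
  J = 183 − 5·130 − 6·135 − 2·410 = -2097
  Y = 44 + 6·130 = 824
  D = 185 + 3·410 + 6·(-2097) + 2·824 = -9519
Comparing — Policy B: D=-8817, Policy C: D=-9519. Lowest is -9519 (Policy C).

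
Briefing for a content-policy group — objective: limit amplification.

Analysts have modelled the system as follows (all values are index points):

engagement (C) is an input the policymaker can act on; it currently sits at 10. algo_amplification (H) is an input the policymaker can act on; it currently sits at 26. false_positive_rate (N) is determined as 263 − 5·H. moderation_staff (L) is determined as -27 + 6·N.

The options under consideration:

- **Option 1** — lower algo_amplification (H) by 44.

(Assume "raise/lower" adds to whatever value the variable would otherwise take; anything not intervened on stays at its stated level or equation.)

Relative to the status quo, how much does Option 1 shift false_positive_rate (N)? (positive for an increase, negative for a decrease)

220

Baseline:
  H = 26
  N = 263 − 5·26 = 133
Option 1 (H − 44):
  H = 26 − 44 = -18
  N = 263 − 5·(-18) = 353
Change in N: 353 − 133 = 220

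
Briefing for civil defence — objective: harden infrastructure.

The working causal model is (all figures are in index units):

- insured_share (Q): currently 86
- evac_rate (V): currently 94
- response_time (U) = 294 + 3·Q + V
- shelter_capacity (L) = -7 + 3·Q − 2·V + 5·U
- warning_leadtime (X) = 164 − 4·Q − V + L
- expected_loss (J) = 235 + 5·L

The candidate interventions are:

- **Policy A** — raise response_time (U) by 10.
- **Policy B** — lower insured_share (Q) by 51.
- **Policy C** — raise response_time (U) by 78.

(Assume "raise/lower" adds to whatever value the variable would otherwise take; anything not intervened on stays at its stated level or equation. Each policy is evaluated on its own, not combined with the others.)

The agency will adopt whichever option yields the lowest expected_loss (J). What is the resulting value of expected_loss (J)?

12110

Policy A (U + 10):
  Q = 86
  V = 94
  U = 294 + 3·86 + 94 (+10 from intervention) = 656
  L = -7 + 3·86 − 2·94 + 5·656 = 3343
  J = 235 + 5·3343 = 16950
Policy B (Q − 51):
  Q = 86 − 51 = 35
  V = 94
  U = 294 + 3·35 + 94 = 493
  L = -7 + 3·35 − 2·94 + 5·493 = 2375
  J = 235 + 5·2375 = 12110
Policy C (U + 78):
  Q = 86
  V = 94
  U = 294 + 3·86 + 94 (+78 from intervention) = 724
  L = -7 + 3·86 − 2·94 + 5·724 = 3683
  J = 235 + 5·3683 = 18650
Comparing — Policy A: J=16950, Policy B: J=12110, Policy C: J=18650. Lowest is 12110 (Policy B).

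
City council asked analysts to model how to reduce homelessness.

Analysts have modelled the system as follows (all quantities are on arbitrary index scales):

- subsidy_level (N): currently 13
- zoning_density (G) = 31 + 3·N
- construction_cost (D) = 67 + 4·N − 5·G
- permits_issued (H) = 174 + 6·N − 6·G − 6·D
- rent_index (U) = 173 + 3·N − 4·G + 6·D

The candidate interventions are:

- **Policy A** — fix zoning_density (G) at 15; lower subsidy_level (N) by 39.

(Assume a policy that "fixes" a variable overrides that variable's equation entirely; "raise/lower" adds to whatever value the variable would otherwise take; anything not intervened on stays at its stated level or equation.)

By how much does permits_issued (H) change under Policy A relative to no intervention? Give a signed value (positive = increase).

-618

Baseline:
  N = 13
  G = 31 + 3·13 = 70
  D = 67 + 4·13 − 5·70 = -231
  H = 174 + 6·13 − 6·70 − 6·(-231) = 1218
Policy A (G := 15, N − 39):
  N = 13 − 39 = -26
  G = 15
  D = 67 + 4·(-26) − 5·15 = -112
  H = 174 + 6·(-26) − 6·15 − 6·(-112) = 600
Change in H: 600 − 1218 = -618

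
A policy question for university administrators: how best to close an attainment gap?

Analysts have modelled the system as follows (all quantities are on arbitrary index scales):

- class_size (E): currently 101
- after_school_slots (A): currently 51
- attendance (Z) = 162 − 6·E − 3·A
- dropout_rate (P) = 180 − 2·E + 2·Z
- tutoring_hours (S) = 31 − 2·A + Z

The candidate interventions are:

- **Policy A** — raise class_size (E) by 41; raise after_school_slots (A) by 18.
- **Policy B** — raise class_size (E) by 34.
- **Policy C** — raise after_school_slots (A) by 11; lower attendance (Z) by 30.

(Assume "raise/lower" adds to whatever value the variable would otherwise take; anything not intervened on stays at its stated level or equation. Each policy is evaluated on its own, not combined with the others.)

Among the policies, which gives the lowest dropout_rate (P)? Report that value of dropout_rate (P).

-1898

Policy A (E + 41, A + 18):
  E = 101 + 41 = 142
  A = 51 + 18 = 69
  Z = 162 − 6·142 − 3·69 = -897
  P = 180 − 2·142 + 2·(-897) = -1898
Policy B (E + 34):
  E = 101 + 34 = 135
  A = 51
  Z = 162 − 6·135 − 3·51 = -801
  P = 180 − 2·135 + 2·(-801) = -1692
Policy C (A + 11, Z − 30):
  E = 101
  A = 51 + 11 = 62
  Z = 162 − 6·101 − 3·62 (−30 from intervention) = -660
  P = 180 − 2·101 + 2·(-660) = -1342
Comparing — Policy A: P=-1898, Policy B: P=-1692, Policy C: P=-1342. Lowest is -1898 (Policy A).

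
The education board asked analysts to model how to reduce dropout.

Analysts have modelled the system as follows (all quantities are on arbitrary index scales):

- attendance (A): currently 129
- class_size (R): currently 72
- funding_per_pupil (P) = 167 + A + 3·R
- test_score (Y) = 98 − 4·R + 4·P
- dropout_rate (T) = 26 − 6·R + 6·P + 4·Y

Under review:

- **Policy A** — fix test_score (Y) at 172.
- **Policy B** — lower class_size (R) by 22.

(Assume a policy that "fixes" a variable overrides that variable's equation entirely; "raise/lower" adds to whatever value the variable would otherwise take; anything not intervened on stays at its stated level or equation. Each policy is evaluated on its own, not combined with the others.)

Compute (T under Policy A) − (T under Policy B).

-5776

Policy A (Y := 172):
  A = 129
  R = 72
  P = 167 + 129 + 3·72 = 512
  Y = 172
  T = 26 − 6·72 + 6·512 + 4·172 = 3354
Policy B (R − 22):
  A = 129
  R = 72 − 22 = 50
  P = 167 + 129 + 3·50 = 446
  Y = 98 − 4·50 + 4·446 = 1682
  T = 26 − 6·50 + 6·446 + 4·1682 = 9130
T: 3354 − 9130 = -5776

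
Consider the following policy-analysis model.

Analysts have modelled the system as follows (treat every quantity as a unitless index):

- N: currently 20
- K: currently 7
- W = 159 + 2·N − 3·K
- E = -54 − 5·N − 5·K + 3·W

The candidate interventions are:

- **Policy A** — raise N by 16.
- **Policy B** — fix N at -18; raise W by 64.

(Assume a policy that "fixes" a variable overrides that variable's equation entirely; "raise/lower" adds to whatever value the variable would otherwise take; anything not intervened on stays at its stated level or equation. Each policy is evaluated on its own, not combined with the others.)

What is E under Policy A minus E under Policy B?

-138

Policy A (N + 16):
  N = 20 + 16 = 36
  K = 7
  W = 159 + 2·36 − 3·7 = 210
  E = -54 − 5·36 − 5·7 + 3·210 = 361
Policy B (N := -18, W + 64):
  N = -18
  K = 7
  W = 159 + 2·(-18) − 3·7 (+64 from intervention) = 166
  E = -54 − 5·(-18) − 5·7 + 3·166 = 499
E: 361 − 499 = -138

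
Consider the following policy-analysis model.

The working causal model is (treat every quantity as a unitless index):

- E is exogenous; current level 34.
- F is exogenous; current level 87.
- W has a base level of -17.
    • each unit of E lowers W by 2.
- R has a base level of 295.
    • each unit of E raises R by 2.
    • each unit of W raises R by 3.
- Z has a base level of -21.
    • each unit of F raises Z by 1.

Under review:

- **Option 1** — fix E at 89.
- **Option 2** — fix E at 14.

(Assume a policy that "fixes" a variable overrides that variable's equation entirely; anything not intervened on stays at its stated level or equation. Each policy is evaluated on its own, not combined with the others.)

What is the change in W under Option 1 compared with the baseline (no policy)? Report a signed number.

-110

Baseline:
  E = 34
  W = -17 − 2·34 = -85
Option 1 (E := 89):
  E = 89
  W = -17 − 2·89 = -195
Change in W: -195 − (-85) = -110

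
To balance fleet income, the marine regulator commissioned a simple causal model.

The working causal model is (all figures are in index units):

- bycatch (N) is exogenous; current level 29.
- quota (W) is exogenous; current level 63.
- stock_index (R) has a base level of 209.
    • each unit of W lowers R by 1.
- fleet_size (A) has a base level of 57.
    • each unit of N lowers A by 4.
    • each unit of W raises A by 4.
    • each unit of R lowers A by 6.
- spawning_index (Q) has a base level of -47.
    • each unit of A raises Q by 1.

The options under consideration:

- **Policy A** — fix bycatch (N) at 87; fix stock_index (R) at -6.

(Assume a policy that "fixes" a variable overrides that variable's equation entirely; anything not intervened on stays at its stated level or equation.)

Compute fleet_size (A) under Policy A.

Policy A (N := 87, R := -6):
  N = 87
  W = 63
  R = -6
  A = 57 − 4·87 + 4·63 − 6·(-6) = -3

-3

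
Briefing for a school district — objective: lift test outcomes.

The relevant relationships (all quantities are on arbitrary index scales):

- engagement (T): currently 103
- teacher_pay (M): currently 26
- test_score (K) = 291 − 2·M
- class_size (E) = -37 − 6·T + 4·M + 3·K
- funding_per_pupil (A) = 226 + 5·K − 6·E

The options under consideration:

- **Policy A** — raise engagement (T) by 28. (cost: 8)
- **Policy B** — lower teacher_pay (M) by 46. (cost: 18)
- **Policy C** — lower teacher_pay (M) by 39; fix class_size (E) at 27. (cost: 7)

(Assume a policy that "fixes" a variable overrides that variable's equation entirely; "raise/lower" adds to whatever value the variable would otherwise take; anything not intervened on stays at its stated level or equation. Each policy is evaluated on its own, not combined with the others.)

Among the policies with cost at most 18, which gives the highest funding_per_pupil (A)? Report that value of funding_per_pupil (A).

1649

Policy A (T + 28):
  T = 103 + 28 = 131
  M = 26
  K = 291 − 2·26 = 239
  E = -37 − 6·131 + 4·26 + 3·239 = -2
  A = 226 + 5·239 − 6·(-2) = 1433
Policy B (M − 46):
  T = 103
  M = 26 − 46 = -20
  K = 291 − 2·(-20) = 331
  E = -37 − 6·103 + 4·(-20) + 3·331 = 258
  A = 226 + 5·331 − 6·258 = 333
Policy C (M − 39, E := 27):
  T = 103
  M = 26 − 39 = -13
  K = 291 − 2·(-13) = 317
  E = 27
  A = 226 + 5·317 − 6·27 = 1649
Comparing — Policy A: A=1433, Policy B: A=333, Policy C: A=1649. Highest is 1649 (Policy C).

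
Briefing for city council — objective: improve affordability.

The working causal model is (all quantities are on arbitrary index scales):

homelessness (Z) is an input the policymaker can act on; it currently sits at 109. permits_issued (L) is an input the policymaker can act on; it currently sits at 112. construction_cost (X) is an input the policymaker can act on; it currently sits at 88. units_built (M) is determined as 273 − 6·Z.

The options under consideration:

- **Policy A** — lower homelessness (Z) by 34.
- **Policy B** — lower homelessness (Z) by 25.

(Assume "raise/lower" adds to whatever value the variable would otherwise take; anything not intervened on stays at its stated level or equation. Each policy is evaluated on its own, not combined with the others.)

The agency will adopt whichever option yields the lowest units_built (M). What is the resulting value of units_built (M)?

Policy A (Z − 34):
  Z = 109 − 34 = 75
  M = 273 − 6·75 = -177
Policy B (Z − 25):
  Z = 109 − 25 = 84
  M = 273 − 6·84 = -231
Comparing — Policy A: M=-177, Policy B: M=-231. Lowest is -231 (Policy B).

-231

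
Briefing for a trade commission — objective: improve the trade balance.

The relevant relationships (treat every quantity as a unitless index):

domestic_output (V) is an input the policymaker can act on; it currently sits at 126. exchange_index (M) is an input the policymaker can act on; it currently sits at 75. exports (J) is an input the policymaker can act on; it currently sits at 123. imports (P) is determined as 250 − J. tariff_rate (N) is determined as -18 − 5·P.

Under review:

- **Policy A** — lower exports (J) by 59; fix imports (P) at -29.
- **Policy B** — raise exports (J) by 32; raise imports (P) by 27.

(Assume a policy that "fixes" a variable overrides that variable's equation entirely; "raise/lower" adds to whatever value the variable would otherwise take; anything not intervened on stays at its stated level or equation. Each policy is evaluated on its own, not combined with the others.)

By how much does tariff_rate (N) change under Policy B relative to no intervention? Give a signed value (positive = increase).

Baseline:
  J = 123
  P = 250 − 123 = 127
  N = -18 − 5·127 = -653
Policy B (J + 32, P + 27):
  J = 123 + 32 = 155
  P = 250 − 155 (+27 from intervention) = 122
  N = -18 − 5·122 = -628
Change in N: -628 − (-653) = 25

25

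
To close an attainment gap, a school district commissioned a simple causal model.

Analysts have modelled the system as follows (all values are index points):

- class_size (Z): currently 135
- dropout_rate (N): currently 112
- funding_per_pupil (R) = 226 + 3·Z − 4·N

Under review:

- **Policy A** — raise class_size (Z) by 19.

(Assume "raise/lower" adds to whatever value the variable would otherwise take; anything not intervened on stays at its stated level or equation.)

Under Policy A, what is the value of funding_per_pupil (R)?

Policy A (Z + 19):
  Z = 135 + 19 = 154
  N = 112
  R = 226 + 3·154 − 4·112 = 240

240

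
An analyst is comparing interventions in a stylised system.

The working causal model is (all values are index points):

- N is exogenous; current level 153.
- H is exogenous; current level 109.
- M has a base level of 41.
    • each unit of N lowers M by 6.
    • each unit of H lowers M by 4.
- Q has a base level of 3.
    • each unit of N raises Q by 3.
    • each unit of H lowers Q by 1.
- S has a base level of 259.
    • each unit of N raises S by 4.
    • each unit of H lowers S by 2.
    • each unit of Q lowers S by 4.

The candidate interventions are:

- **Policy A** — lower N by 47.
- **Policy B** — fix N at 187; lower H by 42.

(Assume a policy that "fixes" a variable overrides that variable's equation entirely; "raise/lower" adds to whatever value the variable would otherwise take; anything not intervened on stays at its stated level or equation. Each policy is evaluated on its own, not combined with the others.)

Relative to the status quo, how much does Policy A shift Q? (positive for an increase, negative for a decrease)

Baseline:
  N = 153
  H = 109
  Q = 3 + 3·153 − 109 = 353
Policy A (N − 47):
  N = 153 − 47 = 106
  H = 109
  Q = 3 + 3·106 − 109 = 212
Change in Q: 212 − 353 = -141

-141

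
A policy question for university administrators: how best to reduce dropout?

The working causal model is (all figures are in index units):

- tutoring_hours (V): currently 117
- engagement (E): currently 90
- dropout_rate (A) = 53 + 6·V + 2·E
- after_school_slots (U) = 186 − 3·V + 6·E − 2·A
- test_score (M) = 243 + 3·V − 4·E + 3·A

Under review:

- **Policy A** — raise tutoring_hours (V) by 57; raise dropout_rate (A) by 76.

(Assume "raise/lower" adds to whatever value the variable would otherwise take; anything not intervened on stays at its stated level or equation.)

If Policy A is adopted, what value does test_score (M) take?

4464

Policy A (V + 57, A + 76):
  V = 117 + 57 = 174
  E = 90
  A = 53 + 6·174 + 2·90 (+76 from intervention) = 1353
  M = 243 + 3·174 − 4·90 + 3·1353 = 4464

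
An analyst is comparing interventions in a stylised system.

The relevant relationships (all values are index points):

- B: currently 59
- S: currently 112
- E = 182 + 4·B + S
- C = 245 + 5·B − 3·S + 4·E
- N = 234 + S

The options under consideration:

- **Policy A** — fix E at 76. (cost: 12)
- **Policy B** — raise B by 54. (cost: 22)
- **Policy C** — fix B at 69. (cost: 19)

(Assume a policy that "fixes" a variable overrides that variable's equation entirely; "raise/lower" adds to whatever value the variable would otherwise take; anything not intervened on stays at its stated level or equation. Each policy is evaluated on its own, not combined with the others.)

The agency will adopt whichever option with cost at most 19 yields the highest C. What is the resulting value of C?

2534

Policy A (E := 76):
  B = 59
  S = 112
  E = 76
  C = 245 + 5·59 − 3·112 + 4·76 = 508
Policy C (B := 69):
  B = 69
  S = 112
  E = 182 + 4·69 + 112 = 570
  C = 245 + 5·69 − 3·112 + 4·570 = 2534
Comparing — Policy A: C=508, Policy C: C=2534. Highest is 2534 (Policy C).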